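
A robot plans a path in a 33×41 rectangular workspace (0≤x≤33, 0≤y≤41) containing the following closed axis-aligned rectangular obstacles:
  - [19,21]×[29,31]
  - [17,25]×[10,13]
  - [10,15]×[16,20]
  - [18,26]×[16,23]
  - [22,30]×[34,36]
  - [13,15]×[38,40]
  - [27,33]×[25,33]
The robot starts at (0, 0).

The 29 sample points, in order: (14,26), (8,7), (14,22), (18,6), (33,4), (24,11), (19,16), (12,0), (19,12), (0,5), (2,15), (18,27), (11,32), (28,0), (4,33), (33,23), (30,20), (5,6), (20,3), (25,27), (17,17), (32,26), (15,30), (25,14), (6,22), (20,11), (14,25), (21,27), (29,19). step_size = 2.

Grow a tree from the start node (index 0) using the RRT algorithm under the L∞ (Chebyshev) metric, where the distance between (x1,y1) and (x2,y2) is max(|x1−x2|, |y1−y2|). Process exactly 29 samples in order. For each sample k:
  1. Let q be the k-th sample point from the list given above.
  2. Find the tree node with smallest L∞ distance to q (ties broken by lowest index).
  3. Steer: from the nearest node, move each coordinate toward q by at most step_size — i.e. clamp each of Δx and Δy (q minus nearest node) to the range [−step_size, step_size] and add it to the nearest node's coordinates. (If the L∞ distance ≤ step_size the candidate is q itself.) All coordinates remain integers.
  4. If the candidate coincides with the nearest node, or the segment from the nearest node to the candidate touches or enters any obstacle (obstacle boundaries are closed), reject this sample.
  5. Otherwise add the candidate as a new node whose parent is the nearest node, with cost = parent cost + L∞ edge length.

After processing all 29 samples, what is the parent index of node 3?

Parent of node 3: 2

1. q=(14,26) nearest=0 d=26 new=(2,2) → add node 1 parent=0 cost=2
2. q=(8,7) nearest=1 d=6 new=(4,4) → add node 2 parent=1 cost=4
3. q=(14,22) nearest=2 d=18 new=(6,6) → add node 3 parent=2 cost=6
4. q=(18,6) nearest=3 d=12 new=(8,6) → add node 4 parent=3 cost=8
5. q=(33,4) nearest=4 d=25 new=(10,4) → add node 5 parent=4 cost=10
6. q=(24,11) nearest=5 d=14 new=(12,6) → add node 6 parent=5 cost=12
7. q=(19,16) nearest=6 d=10 new=(14,8) → add node 7 parent=6 cost=14
8. q=(12,0) nearest=5 d=4 new=(12,2) → add node 8 parent=5 cost=12
9. q=(19,12) nearest=7 d=5 new=(16,10) → add node 9 parent=7 cost=16
10. q=(0,5) nearest=1 d=3 new=(0,4) → add node 10 parent=1 cost=4
11. q=(2,15) nearest=3 d=9 new=(4,8) → add node 11 parent=3 cost=8
12. q=(18,27) nearest=9 d=17 new=(18,12) → blocked by [17,25]×[10,13], reject
13. q=(11,32) nearest=9 d=22 new=(14,12) → add node 12 parent=9 cost=18
14. q=(28,0) nearest=9 d=12 new=(18,8) → add node 13 parent=9 cost=18
15. q=(4,33) nearest=12 d=21 new=(12,14) → add node 14 parent=12 cost=20
16. q=(33,23) nearest=13 d=15 new=(20,10) → blocked by [17,25]×[10,13], reject
17. q=(30,20) nearest=13 d=12 new=(20,10) → blocked by [17,25]×[10,13], reject
18. q=(5,6) nearest=3 d=1 new=(5,6) → add node 15 parent=3 cost=7
19. q=(20,3) nearest=13 d=5 new=(20,6) → add node 16 parent=13 cost=20
20. q=(25,27) nearest=14 d=13 new=(14,16) → blocked by [10,15]×[16,20], reject
21. q=(17,17) nearest=12 d=5 new=(16,14) → add node 17 parent=12 cost=20
22. q=(32,26) nearest=9 d=16 new=(18,12) → blocked by [17,25]×[10,13], reject
23. q=(15,30) nearest=14 d=16 new=(14,16) → blocked by [10,15]×[16,20], reject
24. q=(25,14) nearest=13 d=7 new=(20,10) → blocked by [17,25]×[10,13], reject
25. q=(6,22) nearest=14 d=8 new=(10,16) → blocked by [10,15]×[16,20], reject
26. q=(20,11) nearest=13 d=3 new=(20,10) → blocked by [17,25]×[10,13], reject
27. q=(14,25) nearest=14 d=11 new=(14,16) → blocked by [10,15]×[16,20], reject
28. q=(21,27) nearest=14 d=13 new=(14,16) → blocked by [10,15]×[16,20], reject
29. q=(29,19) nearest=13 d=11 new=(20,10) → blocked by [17,25]×[10,13], reject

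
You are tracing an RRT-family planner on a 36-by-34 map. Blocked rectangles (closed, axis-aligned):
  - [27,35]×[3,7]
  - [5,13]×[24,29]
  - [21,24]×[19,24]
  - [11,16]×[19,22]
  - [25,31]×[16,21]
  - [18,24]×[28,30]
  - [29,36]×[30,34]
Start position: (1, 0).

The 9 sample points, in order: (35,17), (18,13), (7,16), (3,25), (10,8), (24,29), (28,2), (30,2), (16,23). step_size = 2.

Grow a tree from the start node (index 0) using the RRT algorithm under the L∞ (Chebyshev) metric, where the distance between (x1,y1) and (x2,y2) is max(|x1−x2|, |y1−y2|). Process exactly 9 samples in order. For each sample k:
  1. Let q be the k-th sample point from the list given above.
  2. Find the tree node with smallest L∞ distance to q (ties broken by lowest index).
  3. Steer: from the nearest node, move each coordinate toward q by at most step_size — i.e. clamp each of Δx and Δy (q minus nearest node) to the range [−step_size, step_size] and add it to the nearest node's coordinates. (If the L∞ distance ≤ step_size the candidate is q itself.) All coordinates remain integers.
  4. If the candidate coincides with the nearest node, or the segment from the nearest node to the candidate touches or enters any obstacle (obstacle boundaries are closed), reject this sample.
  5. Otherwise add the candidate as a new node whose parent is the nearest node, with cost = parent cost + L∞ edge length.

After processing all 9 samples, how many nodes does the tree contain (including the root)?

1. q=(35,17) nearest=0 d=34 new=(3,2) → add node 1 parent=0 cost=2
2. q=(18,13) nearest=1 d=15 new=(5,4) → add node 2 parent=1 cost=4
3. q=(7,16) nearest=2 d=12 new=(7,6) → add node 3 parent=2 cost=6
4. q=(3,25) nearest=3 d=19 new=(5,8) → add node 4 parent=3 cost=8
5. q=(10,8) nearest=3 d=3 new=(9,8) → add node 5 parent=3 cost=8
6. q=(24,29) nearest=4 d=21 new=(7,10) → add node 6 parent=4 cost=10
7. q=(28,2) nearest=5 d=19 new=(11,6) → add node 7 parent=5 cost=10
8. q=(30,2) nearest=7 d=19 new=(13,4) → add node 8 parent=7 cost=12
9. q=(16,23) nearest=6 d=13 new=(9,12) → add node 9 parent=6 cost=12

Node count: 10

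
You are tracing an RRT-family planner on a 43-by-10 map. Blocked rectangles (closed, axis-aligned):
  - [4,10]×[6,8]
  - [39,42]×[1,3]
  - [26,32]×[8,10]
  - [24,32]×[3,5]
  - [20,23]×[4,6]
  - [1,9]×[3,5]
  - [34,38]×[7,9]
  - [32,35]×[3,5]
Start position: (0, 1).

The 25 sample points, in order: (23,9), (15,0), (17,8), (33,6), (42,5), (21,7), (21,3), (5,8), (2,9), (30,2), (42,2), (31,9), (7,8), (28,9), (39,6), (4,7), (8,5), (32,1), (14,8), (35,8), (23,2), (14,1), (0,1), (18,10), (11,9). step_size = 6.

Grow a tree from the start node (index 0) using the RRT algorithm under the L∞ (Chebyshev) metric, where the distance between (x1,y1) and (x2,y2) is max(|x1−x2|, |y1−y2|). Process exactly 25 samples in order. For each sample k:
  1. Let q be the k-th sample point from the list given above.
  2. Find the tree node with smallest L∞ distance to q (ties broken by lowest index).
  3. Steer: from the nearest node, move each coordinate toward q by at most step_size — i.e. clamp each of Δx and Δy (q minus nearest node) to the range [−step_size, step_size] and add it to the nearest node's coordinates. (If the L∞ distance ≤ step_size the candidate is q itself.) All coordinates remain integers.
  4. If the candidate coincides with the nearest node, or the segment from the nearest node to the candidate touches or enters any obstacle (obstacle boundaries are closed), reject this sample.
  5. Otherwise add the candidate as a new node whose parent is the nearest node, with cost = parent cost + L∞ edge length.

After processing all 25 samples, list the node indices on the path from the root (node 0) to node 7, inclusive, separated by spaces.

1. q=(23,9) nearest=0 d=23 new=(6,7) → blocked by [4,10]×[6,8], reject
2. q=(15,0) nearest=0 d=15 new=(6,0) → add node 1 parent=0 cost=6
3. q=(17,8) nearest=1 d=11 new=(12,6) → blocked by [1,9]×[3,5], reject
4. q=(33,6) nearest=1 d=27 new=(12,6) → blocked by [1,9]×[3,5], reject
5. q=(42,5) nearest=1 d=36 new=(12,5) → add node 2 parent=1 cost=12
6. q=(21,7) nearest=2 d=9 new=(18,7) → add node 3 parent=2 cost=18
7. q=(21,3) nearest=3 d=4 new=(21,3) → blocked by [20,23]×[4,6], reject
8. q=(5,8) nearest=0 d=7 new=(5,7) → blocked by [4,10]×[6,8], reject
9. q=(2,9) nearest=0 d=8 new=(2,7) → blocked by [1,9]×[3,5], reject
10. q=(30,2) nearest=3 d=12 new=(24,2) → blocked by [20,23]×[4,6], reject
11. q=(42,2) nearest=3 d=24 new=(24,2) → blocked by [20,23]×[4,6], reject
12. q=(31,9) nearest=3 d=13 new=(24,9) → add node 4 parent=3 cost=24
13. q=(7,8) nearest=2 d=5 new=(7,8) → blocked by [4,10]×[6,8], reject
14. q=(28,9) nearest=4 d=4 new=(28,9) → blocked by [26,32]×[8,10], reject
15. q=(39,6) nearest=4 d=15 new=(30,6) → blocked by [26,32]×[8,10], reject
16. q=(4,7) nearest=0 d=6 new=(4,7) → blocked by [4,10]×[6,8], reject
17. q=(8,5) nearest=2 d=4 new=(8,5) → blocked by [1,9]×[3,5], reject
18. q=(32,1) nearest=4 d=8 new=(30,3) → blocked by [24,32]×[3,5], reject
19. q=(14,8) nearest=2 d=3 new=(14,8) → add node 5 parent=2 cost=15
20. q=(35,8) nearest=4 d=11 new=(30,8) → blocked by [26,32]×[8,10], reject
21. q=(23,2) nearest=3 d=5 new=(23,2) → blocked by [20,23]×[4,6], reject
22. q=(14,1) nearest=2 d=4 new=(14,1) → add node 6 parent=2 cost=16
23. q=(0,1) nearest=0 d=0 → coincident, reject
24. q=(18,10) nearest=3 d=3 new=(18,10) → add node 7 parent=3 cost=21
25. q=(11,9) nearest=5 d=3 new=(11,9) → add node 8 parent=5 cost=18

Path: 0 1 2 3 7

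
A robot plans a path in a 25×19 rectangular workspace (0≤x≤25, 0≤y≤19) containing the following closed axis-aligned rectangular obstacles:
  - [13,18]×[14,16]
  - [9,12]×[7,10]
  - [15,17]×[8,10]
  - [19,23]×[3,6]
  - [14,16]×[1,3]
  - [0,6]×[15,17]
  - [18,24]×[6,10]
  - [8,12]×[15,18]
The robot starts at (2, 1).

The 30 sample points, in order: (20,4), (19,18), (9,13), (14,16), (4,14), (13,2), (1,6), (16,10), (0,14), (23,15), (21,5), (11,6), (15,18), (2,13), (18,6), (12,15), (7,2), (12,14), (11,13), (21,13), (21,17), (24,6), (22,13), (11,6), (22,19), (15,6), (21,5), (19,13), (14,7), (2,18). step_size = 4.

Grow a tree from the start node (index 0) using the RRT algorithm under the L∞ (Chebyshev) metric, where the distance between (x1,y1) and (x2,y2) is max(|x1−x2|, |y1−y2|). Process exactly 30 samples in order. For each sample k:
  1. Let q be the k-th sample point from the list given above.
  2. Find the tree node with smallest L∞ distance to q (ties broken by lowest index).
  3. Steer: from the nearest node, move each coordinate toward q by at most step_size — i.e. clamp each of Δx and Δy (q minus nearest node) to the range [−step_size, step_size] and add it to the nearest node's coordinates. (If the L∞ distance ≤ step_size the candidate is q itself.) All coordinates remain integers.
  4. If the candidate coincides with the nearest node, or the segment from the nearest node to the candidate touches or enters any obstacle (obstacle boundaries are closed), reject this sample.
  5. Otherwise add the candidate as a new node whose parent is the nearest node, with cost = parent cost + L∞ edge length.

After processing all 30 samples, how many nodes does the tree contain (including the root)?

1. q=(20,4) nearest=0 d=18 new=(6,4) → add node 1 parent=0 cost=4
2. q=(19,18) nearest=1 d=14 new=(10,8) → blocked by [9,12]×[7,10], reject
3. q=(9,13) nearest=1 d=9 new=(9,8) → blocked by [9,12]×[7,10], reject
4. q=(14,16) nearest=1 d=12 new=(10,8) → blocked by [9,12]×[7,10], reject
5. q=(4,14) nearest=1 d=10 new=(4,8) → add node 2 parent=1 cost=8
6. q=(13,2) nearest=1 d=7 new=(10,2) → add node 3 parent=1 cost=8
7. q=(1,6) nearest=2 d=3 new=(1,6) → add node 4 parent=2 cost=11
8. q=(16,10) nearest=3 d=8 new=(14,6) → add node 5 parent=3 cost=12
9. q=(0,14) nearest=2 d=6 new=(0,12) → add node 6 parent=2 cost=12
10. q=(23,15) nearest=5 d=9 new=(18,10) → blocked by [15,17]×[8,10], reject
11. q=(21,5) nearest=5 d=7 new=(18,5) → add node 7 parent=5 cost=16
12. q=(11,6) nearest=5 d=3 new=(11,6) → add node 8 parent=5 cost=15
13. q=(15,18) nearest=2 d=11 new=(8,12) → add node 9 parent=2 cost=12
14. q=(2,13) nearest=6 d=2 new=(2,13) → add node 10 parent=6 cost=14
15. q=(18,6) nearest=7 d=1 new=(18,6) → blocked by [18,24]×[6,10], reject
16. q=(12,15) nearest=9 d=4 new=(12,15) → blocked by [8,12]×[15,18], reject
17. q=(7,2) nearest=1 d=2 new=(7,2) → add node 11 parent=1 cost=6
18. q=(12,14) nearest=9 d=4 new=(12,14) → add node 12 parent=9 cost=16
19. q=(11,13) nearest=12 d=1 new=(11,13) → add node 13 parent=12 cost=17
20. q=(21,13) nearest=5 d=7 new=(18,10) → blocked by [15,17]×[8,10], reject
21. q=(21,17) nearest=12 d=9 new=(16,17) → blocked by [13,18]×[14,16], reject
22. q=(24,6) nearest=7 d=6 new=(22,6) → blocked by [19,23]×[3,6], reject
23. q=(22,13) nearest=5 d=8 new=(18,10) → blocked by [15,17]×[8,10], reject
24. q=(11,6) nearest=8 d=0 → coincident, reject
25. q=(22,19) nearest=12 d=10 new=(16,18) → blocked by [13,18]×[14,16], reject
26. q=(15,6) nearest=5 d=1 new=(15,6) → add node 14 parent=5 cost=13
27. q=(21,5) nearest=7 d=3 new=(21,5) → blocked by [19,23]×[3,6], reject
28. q=(19,13) nearest=5 d=7 new=(18,10) → blocked by [15,17]×[8,10], reject
29. q=(14,7) nearest=5 d=1 new=(14,7) → add node 15 parent=5 cost=13
30. q=(2,18) nearest=10 d=5 new=(2,17) → blocked by [0,6]×[15,17], reject

Node count: 16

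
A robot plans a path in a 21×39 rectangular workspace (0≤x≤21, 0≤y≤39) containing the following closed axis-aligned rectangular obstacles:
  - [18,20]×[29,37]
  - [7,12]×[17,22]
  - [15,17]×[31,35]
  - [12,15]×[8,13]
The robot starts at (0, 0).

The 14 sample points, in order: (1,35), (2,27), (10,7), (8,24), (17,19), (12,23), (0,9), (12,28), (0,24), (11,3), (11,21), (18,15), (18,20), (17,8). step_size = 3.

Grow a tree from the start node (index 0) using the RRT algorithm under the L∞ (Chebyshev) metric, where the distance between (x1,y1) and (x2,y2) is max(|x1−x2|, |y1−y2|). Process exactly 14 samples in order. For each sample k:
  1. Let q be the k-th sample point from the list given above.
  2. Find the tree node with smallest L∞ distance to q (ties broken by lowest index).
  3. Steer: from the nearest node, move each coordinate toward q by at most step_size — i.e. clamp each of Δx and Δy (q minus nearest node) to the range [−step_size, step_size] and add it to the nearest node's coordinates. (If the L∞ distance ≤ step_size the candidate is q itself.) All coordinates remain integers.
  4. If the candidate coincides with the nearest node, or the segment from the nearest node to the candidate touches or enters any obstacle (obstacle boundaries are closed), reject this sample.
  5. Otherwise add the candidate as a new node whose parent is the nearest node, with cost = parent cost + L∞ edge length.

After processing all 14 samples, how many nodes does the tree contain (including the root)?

1. q=(1,35) nearest=0 d=35 new=(1,3) → add node 1 parent=0 cost=3
2. q=(2,27) nearest=1 d=24 new=(2,6) → add node 2 parent=1 cost=6
3. q=(10,7) nearest=2 d=8 new=(5,7) → add node 3 parent=2 cost=9
4. q=(8,24) nearest=3 d=17 new=(8,10) → add node 4 parent=3 cost=12
5. q=(17,19) nearest=4 d=9 new=(11,13) → add node 5 parent=4 cost=15
6. q=(12,23) nearest=5 d=10 new=(12,16) → add node 6 parent=5 cost=18
7. q=(0,9) nearest=2 d=3 new=(0,9) → add node 7 parent=2 cost=9
8. q=(12,28) nearest=6 d=12 new=(12,19) → blocked by [7,12]×[17,22], reject
9. q=(0,24) nearest=5 d=11 new=(8,16) → add node 8 parent=5 cost=18
10. q=(11,3) nearest=3 d=6 new=(8,4) → add node 9 parent=3 cost=12
11. q=(11,21) nearest=6 d=5 new=(11,19) → blocked by [7,12]×[17,22], reject
12. q=(18,15) nearest=6 d=6 new=(15,15) → add node 10 parent=6 cost=21
13. q=(18,20) nearest=10 d=5 new=(18,18) → add node 11 parent=10 cost=24
14. q=(17,8) nearest=5 d=6 new=(14,10) → blocked by [12,15]×[8,13], reject

Node count: 12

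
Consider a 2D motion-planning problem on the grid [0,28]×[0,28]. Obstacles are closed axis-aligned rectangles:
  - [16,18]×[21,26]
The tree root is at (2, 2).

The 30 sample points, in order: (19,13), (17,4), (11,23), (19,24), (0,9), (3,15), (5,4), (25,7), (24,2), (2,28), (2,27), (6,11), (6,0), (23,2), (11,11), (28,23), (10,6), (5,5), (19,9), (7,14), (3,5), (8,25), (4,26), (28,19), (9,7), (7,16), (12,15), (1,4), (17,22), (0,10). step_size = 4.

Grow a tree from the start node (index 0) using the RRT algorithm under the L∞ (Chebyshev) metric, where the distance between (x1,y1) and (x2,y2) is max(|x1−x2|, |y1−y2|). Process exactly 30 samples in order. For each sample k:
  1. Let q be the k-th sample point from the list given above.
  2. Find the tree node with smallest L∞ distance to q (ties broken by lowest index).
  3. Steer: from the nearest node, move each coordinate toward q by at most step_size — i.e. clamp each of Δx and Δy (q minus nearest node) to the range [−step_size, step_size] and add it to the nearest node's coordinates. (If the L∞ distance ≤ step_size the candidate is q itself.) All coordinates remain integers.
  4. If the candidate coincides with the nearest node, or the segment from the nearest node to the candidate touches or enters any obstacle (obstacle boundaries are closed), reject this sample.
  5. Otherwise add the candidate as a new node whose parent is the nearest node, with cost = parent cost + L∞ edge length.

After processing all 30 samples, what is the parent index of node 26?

1. q=(19,13) nearest=0 d=17 new=(6,6) → add node 1 parent=0 cost=4
2. q=(17,4) nearest=1 d=11 new=(10,4) → add node 2 parent=1 cost=8
3. q=(11,23) nearest=1 d=17 new=(10,10) → add node 3 parent=1 cost=8
4. q=(19,24) nearest=3 d=14 new=(14,14) → add node 4 parent=3 cost=12
5. q=(0,9) nearest=1 d=6 new=(2,9) → add node 5 parent=1 cost=8
6. q=(3,15) nearest=5 d=6 new=(3,13) → add node 6 parent=5 cost=12
7. q=(5,4) nearest=1 d=2 new=(5,4) → add node 7 parent=1 cost=6
8. q=(25,7) nearest=4 d=11 new=(18,10) → add node 8 parent=4 cost=16
9. q=(24,2) nearest=8 d=8 new=(22,6) → add node 9 parent=8 cost=20
10. q=(2,28) nearest=4 d=14 new=(10,18) → add node 10 parent=4 cost=16
11. q=(2,27) nearest=10 d=9 new=(6,22) → add node 11 parent=10 cost=20
12. q=(6,11) nearest=6 d=3 new=(6,11) → add node 12 parent=6 cost=15
13. q=(6,0) nearest=0 d=4 new=(6,0) → add node 13 parent=0 cost=4
14. q=(23,2) nearest=9 d=4 new=(23,2) → add node 14 parent=9 cost=24
15. q=(11,11) nearest=3 d=1 new=(11,11) → add node 15 parent=3 cost=9
16. q=(28,23) nearest=8 d=13 new=(22,14) → add node 16 parent=8 cost=20
17. q=(10,6) nearest=2 d=2 new=(10,6) → add node 17 parent=2 cost=10
18. q=(5,5) nearest=1 d=1 new=(5,5) → add node 18 parent=1 cost=5
19. q=(19,9) nearest=8 d=1 new=(19,9) → add node 19 parent=8 cost=17
20. q=(7,14) nearest=12 d=3 new=(7,14) → add node 20 parent=12 cost=18
21. q=(3,5) nearest=7 d=2 new=(3,5) → add node 21 parent=7 cost=8
22. q=(8,25) nearest=11 d=3 new=(8,25) → add node 22 parent=11 cost=23
23. q=(4,26) nearest=11 d=4 new=(4,26) → add node 23 parent=11 cost=24
24. q=(28,19) nearest=16 d=6 new=(26,18) → add node 24 parent=16 cost=24
25. q=(9,7) nearest=17 d=1 new=(9,7) → add node 25 parent=17 cost=11
26. q=(7,16) nearest=20 d=2 new=(7,16) → add node 26 parent=20 cost=20
27. q=(12,15) nearest=4 d=2 new=(12,15) → add node 27 parent=4 cost=14
28. q=(1,4) nearest=0 d=2 new=(1,4) → add node 28 parent=0 cost=2
29. q=(17,22) nearest=10 d=7 new=(14,22) → add node 29 parent=10 cost=20
30. q=(0,10) nearest=5 d=2 new=(0,10) → add node 30 parent=5 cost=10

Parent of node 26: 20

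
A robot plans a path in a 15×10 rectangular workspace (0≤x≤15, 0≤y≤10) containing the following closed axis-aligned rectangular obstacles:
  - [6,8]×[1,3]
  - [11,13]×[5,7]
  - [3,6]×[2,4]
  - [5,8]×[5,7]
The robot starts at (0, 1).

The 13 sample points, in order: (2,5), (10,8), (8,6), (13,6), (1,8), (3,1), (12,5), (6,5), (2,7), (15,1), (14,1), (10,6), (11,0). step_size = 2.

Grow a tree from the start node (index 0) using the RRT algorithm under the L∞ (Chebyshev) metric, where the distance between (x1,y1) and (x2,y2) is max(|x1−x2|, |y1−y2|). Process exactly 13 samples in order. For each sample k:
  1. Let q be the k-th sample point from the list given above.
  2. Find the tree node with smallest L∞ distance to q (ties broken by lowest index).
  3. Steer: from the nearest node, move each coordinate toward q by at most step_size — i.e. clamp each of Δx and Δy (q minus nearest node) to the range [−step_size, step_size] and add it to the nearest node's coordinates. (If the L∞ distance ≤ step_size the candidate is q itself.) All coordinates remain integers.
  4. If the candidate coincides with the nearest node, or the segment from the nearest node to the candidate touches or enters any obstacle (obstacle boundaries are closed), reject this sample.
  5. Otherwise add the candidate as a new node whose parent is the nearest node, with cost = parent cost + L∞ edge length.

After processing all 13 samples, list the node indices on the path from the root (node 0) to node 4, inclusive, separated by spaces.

1. q=(2,5) nearest=0 d=4 new=(2,3) → add node 1 parent=0 cost=2
2. q=(10,8) nearest=1 d=8 new=(4,5) → blocked by [3,6]×[2,4], reject
3. q=(8,6) nearest=1 d=6 new=(4,5) → blocked by [3,6]×[2,4], reject
4. q=(13,6) nearest=1 d=11 new=(4,5) → blocked by [3,6]×[2,4], reject
5. q=(1,8) nearest=1 d=5 new=(1,5) → add node 2 parent=1 cost=4
6. q=(3,1) nearest=1 d=2 new=(3,1) → add node 3 parent=1 cost=4
7. q=(12,5) nearest=3 d=9 new=(5,3) → blocked by [3,6]×[2,4], reject
8. q=(6,5) nearest=1 d=4 new=(4,5) → blocked by [3,6]×[2,4], reject
9. q=(2,7) nearest=2 d=2 new=(2,7) → add node 4 parent=2 cost=6
10. q=(15,1) nearest=3 d=12 new=(5,1) → add node 5 parent=3 cost=6
11. q=(14,1) nearest=5 d=9 new=(7,1) → blocked by [6,8]×[1,3], reject
12. q=(10,6) nearest=5 d=5 new=(7,3) → blocked by [6,8]×[1,3], reject
13. q=(11,0) nearest=5 d=6 new=(7,0) → add node 6 parent=5 cost=8

Path: 0 1 2 4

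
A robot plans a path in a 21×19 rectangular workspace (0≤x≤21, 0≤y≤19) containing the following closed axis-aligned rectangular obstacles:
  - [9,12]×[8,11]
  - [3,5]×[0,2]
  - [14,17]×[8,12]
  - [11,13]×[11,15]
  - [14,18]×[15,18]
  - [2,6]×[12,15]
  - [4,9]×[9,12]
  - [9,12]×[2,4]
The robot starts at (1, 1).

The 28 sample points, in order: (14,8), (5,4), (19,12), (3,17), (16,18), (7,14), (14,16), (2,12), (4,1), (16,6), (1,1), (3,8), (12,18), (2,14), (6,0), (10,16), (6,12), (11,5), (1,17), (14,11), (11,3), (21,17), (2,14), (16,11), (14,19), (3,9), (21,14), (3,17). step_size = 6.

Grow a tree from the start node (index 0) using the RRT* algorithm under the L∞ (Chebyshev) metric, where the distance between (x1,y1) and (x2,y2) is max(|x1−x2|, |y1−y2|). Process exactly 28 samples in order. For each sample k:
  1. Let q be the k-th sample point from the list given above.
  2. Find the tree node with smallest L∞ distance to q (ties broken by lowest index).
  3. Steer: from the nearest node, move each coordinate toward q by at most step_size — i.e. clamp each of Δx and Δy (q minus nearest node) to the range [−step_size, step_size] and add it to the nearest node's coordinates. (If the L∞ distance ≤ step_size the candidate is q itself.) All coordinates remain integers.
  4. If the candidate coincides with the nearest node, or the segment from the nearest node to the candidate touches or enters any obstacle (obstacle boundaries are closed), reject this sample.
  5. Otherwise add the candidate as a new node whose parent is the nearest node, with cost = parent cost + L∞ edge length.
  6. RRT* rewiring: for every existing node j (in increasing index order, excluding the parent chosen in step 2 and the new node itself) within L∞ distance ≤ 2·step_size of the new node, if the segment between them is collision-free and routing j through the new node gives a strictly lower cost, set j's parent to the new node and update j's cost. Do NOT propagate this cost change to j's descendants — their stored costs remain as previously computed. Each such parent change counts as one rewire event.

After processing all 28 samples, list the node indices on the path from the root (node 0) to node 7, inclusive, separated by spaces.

1. q=(14,8) nearest=0 d=13 new=(7,7) → add node 1 parent=0 cost=6
2. q=(5,4) nearest=1 d=3 new=(5,4) → add node 2 parent=1 cost=9
3. q=(19,12) nearest=1 d=12 new=(13,12) → blocked by [9,12]×[8,11], reject
4. q=(3,17) nearest=1 d=10 new=(3,13) → blocked by [2,6]×[12,15], reject
5. q=(16,18) nearest=1 d=11 new=(13,13) → blocked by [9,12]×[8,11], reject
6. q=(7,14) nearest=1 d=7 new=(7,13) → blocked by [4,9]×[9,12], reject
7. q=(14,16) nearest=1 d=9 new=(13,13) → blocked by [9,12]×[8,11], reject
8. q=(2,12) nearest=1 d=5 new=(2,12) → blocked by [2,6]×[12,15], reject
9. q=(4,1) nearest=0 d=3 new=(4,1) → blocked by [3,5]×[0,2], reject
10. q=(16,6) nearest=1 d=9 new=(13,6) → add node 3 parent=1 cost=12
11. q=(1,1) nearest=0 d=0 → coincident, reject
12. q=(3,8) nearest=1 d=4 new=(3,8) → add node 4 parent=1 cost=10
13. q=(12,18) nearest=4 d=10 new=(9,14) → blocked by [4,9]×[9,12], reject
14. q=(2,14) nearest=4 d=6 new=(2,14) → blocked by [2,6]×[12,15], reject
15. q=(6,0) nearest=2 d=4 new=(6,0) → add node 5 parent=2 cost=13
16. q=(10,16) nearest=4 d=8 new=(9,14) → blocked by [4,9]×[9,12], reject
17. q=(6,12) nearest=4 d=4 new=(6,12) → blocked by [2,6]×[12,15], reject
18. q=(11,5) nearest=3 d=2 new=(11,5) → add node 6 parent=3 cost=14
19. q=(1,17) nearest=4 d=9 new=(1,14) → add node 7 parent=4 cost=16
20. q=(14,11) nearest=3 d=5 new=(14,11) → blocked by [14,17]×[8,12], reject
21. q=(11,3) nearest=6 d=2 new=(11,3) → blocked by [9,12]×[2,4], reject
22. q=(21,17) nearest=3 d=11 new=(19,12) → blocked by [14,17]×[8,12], reject
23. q=(2,14) nearest=7 d=1 new=(2,14) → blocked by [2,6]×[12,15], reject
24. q=(16,11) nearest=3 d=5 new=(16,11) → blocked by [14,17]×[8,12], reject
25. q=(14,19) nearest=4 d=11 new=(9,14) → blocked by [4,9]×[9,12], reject
26. q=(3,9) nearest=4 d=1 new=(3,9) → add node 8 parent=4 cost=11
27. q=(21,14) nearest=3 d=8 new=(19,12) → blocked by [14,17]×[8,12], reject
28. q=(3,17) nearest=7 d=3 new=(3,17) → add node 9 parent=7 cost=19

Path: 0 1 4 7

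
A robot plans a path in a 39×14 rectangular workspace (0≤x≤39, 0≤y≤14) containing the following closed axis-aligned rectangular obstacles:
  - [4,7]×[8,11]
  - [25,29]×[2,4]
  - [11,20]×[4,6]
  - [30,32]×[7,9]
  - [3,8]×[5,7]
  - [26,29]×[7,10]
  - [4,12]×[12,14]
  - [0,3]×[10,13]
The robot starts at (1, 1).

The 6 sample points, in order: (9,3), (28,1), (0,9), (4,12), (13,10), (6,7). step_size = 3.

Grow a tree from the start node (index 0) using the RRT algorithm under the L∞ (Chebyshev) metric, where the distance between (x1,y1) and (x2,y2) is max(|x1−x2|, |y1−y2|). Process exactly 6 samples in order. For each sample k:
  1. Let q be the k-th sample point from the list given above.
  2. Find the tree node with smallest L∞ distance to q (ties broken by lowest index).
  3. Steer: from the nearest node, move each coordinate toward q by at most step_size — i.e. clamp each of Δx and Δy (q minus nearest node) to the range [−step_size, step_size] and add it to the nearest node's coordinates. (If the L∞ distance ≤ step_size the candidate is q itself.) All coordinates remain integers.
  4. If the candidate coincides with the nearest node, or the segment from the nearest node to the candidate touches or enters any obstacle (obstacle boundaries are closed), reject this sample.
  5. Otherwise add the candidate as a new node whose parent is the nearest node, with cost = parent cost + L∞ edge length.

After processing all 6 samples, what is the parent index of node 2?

1. q=(9,3) nearest=0 d=8 new=(4,3) → add node 1 parent=0 cost=3
2. q=(28,1) nearest=1 d=24 new=(7,1) → add node 2 parent=1 cost=6
3. q=(0,9) nearest=1 d=6 new=(1,6) → add node 3 parent=1 cost=6
4. q=(4,12) nearest=3 d=6 new=(4,9) → blocked by [4,7]×[8,11], reject
5. q=(13,10) nearest=1 d=9 new=(7,6) → blocked by [3,8]×[5,7], reject
6. q=(6,7) nearest=1 d=4 new=(6,6) → blocked by [3,8]×[5,7], reject

Parent of node 2: 1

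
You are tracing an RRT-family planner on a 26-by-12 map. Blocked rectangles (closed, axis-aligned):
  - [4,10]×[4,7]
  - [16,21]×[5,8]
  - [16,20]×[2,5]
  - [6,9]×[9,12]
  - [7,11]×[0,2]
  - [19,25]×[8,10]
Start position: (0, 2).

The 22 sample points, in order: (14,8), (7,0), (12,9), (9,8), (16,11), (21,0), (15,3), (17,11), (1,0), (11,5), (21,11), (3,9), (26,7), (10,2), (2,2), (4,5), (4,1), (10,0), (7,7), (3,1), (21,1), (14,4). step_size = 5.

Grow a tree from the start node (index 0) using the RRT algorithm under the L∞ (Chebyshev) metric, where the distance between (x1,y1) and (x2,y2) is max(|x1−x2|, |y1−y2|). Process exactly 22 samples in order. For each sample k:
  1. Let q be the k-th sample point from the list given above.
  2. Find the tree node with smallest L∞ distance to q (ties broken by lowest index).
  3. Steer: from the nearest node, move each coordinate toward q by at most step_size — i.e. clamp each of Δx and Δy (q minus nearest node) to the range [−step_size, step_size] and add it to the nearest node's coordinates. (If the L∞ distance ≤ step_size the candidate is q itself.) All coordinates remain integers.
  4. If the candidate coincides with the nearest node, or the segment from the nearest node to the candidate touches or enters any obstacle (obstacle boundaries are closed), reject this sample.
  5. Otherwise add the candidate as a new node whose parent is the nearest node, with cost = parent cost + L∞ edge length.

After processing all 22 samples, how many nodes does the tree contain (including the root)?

Node count: 7

1. q=(14,8) nearest=0 d=14 new=(5,7) → blocked by [4,10]×[4,7], reject
2. q=(7,0) nearest=0 d=7 new=(5,0) → add node 1 parent=0 cost=5
3. q=(12,9) nearest=1 d=9 new=(10,5) → blocked by [4,10]×[4,7], reject
4. q=(9,8) nearest=1 d=8 new=(9,5) → blocked by [4,10]×[4,7], reject
5. q=(16,11) nearest=1 d=11 new=(10,5) → blocked by [4,10]×[4,7], reject
6. q=(21,0) nearest=1 d=16 new=(10,0) → blocked by [7,11]×[0,2], reject
7. q=(15,3) nearest=1 d=10 new=(10,3) → blocked by [7,11]×[0,2], reject
8. q=(17,11) nearest=1 d=12 new=(10,5) → blocked by [4,10]×[4,7], reject
9. q=(1,0) nearest=0 d=2 new=(1,0) → add node 2 parent=0 cost=2
10. q=(11,5) nearest=1 d=6 new=(10,5) → blocked by [4,10]×[4,7], reject
11. q=(21,11) nearest=1 d=16 new=(10,5) → blocked by [4,10]×[4,7], reject
12. q=(3,9) nearest=0 d=7 new=(3,7) → add node 3 parent=0 cost=5
13. q=(26,7) nearest=1 d=21 new=(10,5) → blocked by [4,10]×[4,7], reject
14. q=(10,2) nearest=1 d=5 new=(10,2) → blocked by [7,11]×[0,2], reject
15. q=(2,2) nearest=0 d=2 new=(2,2) → add node 4 parent=0 cost=2
16. q=(4,5) nearest=3 d=2 new=(4,5) → blocked by [4,10]×[4,7], reject
17. q=(4,1) nearest=1 d=1 new=(4,1) → add node 5 parent=1 cost=6
18. q=(10,0) nearest=1 d=5 new=(10,0) → blocked by [7,11]×[0,2], reject
19. q=(7,7) nearest=3 d=4 new=(7,7) → blocked by [4,10]×[4,7], reject
20. q=(3,1) nearest=4 d=1 new=(3,1) → add node 6 parent=4 cost=3
21. q=(21,1) nearest=1 d=16 new=(10,1) → blocked by [7,11]×[0,2], reject
22. q=(14,4) nearest=1 d=9 new=(10,4) → blocked by [4,10]×[4,7], reject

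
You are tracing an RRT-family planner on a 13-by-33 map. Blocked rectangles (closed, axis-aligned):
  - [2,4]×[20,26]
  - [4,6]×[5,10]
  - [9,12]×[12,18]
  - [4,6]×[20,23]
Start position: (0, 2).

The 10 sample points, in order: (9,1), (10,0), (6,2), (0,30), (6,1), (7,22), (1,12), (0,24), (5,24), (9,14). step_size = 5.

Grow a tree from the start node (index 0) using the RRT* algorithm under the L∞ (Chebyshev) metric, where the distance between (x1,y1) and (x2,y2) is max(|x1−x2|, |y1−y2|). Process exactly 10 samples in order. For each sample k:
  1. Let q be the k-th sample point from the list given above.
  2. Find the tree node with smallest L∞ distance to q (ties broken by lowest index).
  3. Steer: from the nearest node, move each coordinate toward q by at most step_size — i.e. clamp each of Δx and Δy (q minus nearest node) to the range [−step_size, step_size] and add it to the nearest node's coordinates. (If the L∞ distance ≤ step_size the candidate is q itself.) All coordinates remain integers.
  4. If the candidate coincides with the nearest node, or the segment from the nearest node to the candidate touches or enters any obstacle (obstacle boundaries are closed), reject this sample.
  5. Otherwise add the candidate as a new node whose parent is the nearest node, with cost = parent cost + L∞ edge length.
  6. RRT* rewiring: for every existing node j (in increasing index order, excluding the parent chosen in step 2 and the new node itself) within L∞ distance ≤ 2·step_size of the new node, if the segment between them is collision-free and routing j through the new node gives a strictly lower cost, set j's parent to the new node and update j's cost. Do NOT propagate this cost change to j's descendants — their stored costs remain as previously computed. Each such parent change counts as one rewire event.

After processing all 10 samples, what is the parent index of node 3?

Parent of node 3: 1

1. q=(9,1) nearest=0 d=9 new=(5,1) → add node 1 parent=0 cost=5
2. q=(10,0) nearest=1 d=5 new=(10,0) → add node 2 parent=1 cost=10
3. q=(6,2) nearest=1 d=1 new=(6,2) → add node 3 parent=1 cost=6
4. q=(0,30) nearest=0 d=28 new=(0,7) → add node 4 parent=0 cost=5
5. q=(6,1) nearest=1 d=1 new=(6,1) → add node 5 parent=1 cost=6
6. q=(7,22) nearest=4 d=15 new=(5,12) → add node 6 parent=4 cost=10
7. q=(1,12) nearest=6 d=4 new=(1,12) → add node 7 parent=6 cost=14
8. q=(0,24) nearest=6 d=12 new=(0,17) → add node 8 parent=6 cost=15
9. q=(5,24) nearest=8 d=7 new=(5,22) → blocked by [2,4]×[20,26], reject
10. q=(9,14) nearest=6 d=4 new=(9,14) → blocked by [9,12]×[12,18], reject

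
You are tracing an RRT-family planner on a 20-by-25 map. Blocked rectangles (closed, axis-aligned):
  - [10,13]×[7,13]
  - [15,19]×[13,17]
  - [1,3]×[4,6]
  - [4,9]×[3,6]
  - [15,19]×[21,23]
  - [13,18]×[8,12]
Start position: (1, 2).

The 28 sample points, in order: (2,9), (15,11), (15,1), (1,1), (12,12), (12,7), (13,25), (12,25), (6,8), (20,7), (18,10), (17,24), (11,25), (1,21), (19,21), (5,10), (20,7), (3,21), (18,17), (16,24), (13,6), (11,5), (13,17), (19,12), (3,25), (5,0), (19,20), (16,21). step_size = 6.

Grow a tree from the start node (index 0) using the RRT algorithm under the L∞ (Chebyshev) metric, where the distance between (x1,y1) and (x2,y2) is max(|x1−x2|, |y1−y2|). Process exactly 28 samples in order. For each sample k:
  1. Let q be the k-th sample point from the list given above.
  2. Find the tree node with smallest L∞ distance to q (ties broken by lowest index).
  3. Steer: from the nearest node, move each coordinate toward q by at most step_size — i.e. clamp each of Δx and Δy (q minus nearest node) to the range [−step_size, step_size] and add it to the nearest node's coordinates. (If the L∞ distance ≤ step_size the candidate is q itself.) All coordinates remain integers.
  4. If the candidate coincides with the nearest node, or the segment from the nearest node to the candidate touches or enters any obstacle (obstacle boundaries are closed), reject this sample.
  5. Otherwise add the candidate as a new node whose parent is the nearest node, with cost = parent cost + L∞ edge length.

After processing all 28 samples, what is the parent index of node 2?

1. q=(2,9) nearest=0 d=7 new=(2,8) → blocked by [1,3]×[4,6], reject
2. q=(15,11) nearest=0 d=14 new=(7,8) → blocked by [1,3]×[4,6], reject
3. q=(15,1) nearest=0 d=14 new=(7,1) → add node 1 parent=0 cost=6
4. q=(1,1) nearest=0 d=1 new=(1,1) → add node 2 parent=0 cost=1
5. q=(12,12) nearest=0 d=11 new=(7,8) → blocked by [1,3]×[4,6], reject
6. q=(12,7) nearest=1 d=6 new=(12,7) → blocked by [10,13]×[7,13], reject
7. q=(13,25) nearest=0 d=23 new=(7,8) → blocked by [1,3]×[4,6], reject
8. q=(12,25) nearest=0 d=23 new=(7,8) → blocked by [1,3]×[4,6], reject
9. q=(6,8) nearest=0 d=6 new=(6,8) → blocked by [1,3]×[4,6], reject
10. q=(20,7) nearest=1 d=13 new=(13,7) → blocked by [10,13]×[7,13], reject
11. q=(18,10) nearest=1 d=11 new=(13,7) → blocked by [10,13]×[7,13], reject
12. q=(17,24) nearest=0 d=22 new=(7,8) → blocked by [1,3]×[4,6], reject
13. q=(11,25) nearest=0 d=23 new=(7,8) → blocked by [1,3]×[4,6], reject
14. q=(1,21) nearest=0 d=19 new=(1,8) → blocked by [1,3]×[4,6], reject
15. q=(19,21) nearest=0 d=19 new=(7,8) → blocked by [1,3]×[4,6], reject
16. q=(5,10) nearest=0 d=8 new=(5,8) → blocked by [1,3]×[4,6], reject
17. q=(20,7) nearest=1 d=13 new=(13,7) → blocked by [10,13]×[7,13], reject
18. q=(3,21) nearest=0 d=19 new=(3,8) → blocked by [1,3]×[4,6], reject
19. q=(18,17) nearest=1 d=16 new=(13,7) → blocked by [10,13]×[7,13], reject
20. q=(16,24) nearest=0 d=22 new=(7,8) → blocked by [1,3]×[4,6], reject
21. q=(13,6) nearest=1 d=6 new=(13,6) → add node 3 parent=1 cost=12
22. q=(11,5) nearest=3 d=2 new=(11,5) → add node 4 parent=3 cost=14
23. q=(13,17) nearest=3 d=11 new=(13,12) → blocked by [10,13]×[7,13], reject
24. q=(19,12) nearest=3 d=6 new=(19,12) → blocked by [13,18]×[8,12], reject
25. q=(3,25) nearest=3 d=19 new=(7,12) → blocked by [10,13]×[7,13], reject
26. q=(5,0) nearest=1 d=2 new=(5,0) → add node 5 parent=1 cost=8
27. q=(19,20) nearest=3 d=14 new=(19,12) → blocked by [13,18]×[8,12], reject
28. q=(16,21) nearest=3 d=15 new=(16,12) → blocked by [13,18]×[8,12], reject

Parent of node 2: 0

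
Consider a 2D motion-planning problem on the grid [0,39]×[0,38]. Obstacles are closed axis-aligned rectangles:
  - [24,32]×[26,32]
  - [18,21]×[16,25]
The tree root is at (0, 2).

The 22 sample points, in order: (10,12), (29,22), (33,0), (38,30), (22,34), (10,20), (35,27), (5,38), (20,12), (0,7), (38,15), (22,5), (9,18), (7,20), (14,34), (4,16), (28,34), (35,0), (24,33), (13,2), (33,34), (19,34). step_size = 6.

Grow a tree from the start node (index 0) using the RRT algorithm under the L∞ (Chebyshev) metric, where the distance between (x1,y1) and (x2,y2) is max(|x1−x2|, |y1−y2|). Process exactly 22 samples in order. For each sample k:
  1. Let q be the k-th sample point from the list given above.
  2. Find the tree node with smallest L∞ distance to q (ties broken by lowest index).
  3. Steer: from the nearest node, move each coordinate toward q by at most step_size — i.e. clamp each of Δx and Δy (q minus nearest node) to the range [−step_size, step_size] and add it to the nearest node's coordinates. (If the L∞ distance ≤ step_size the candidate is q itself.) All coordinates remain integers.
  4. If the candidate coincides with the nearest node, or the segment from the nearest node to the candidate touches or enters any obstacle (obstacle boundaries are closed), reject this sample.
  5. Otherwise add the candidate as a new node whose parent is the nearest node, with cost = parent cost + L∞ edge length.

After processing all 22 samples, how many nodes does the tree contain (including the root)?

1. q=(10,12) nearest=0 d=10 new=(6,8) → add node 1 parent=0 cost=6
2. q=(29,22) nearest=1 d=23 new=(12,14) → add node 2 parent=1 cost=12
3. q=(33,0) nearest=2 d=21 new=(18,8) → add node 3 parent=2 cost=18
4. q=(38,30) nearest=3 d=22 new=(24,14) → add node 4 parent=3 cost=24
5. q=(22,34) nearest=2 d=20 new=(18,20) → blocked by [18,21]×[16,25], reject
6. q=(10,20) nearest=2 d=6 new=(10,20) → add node 5 parent=2 cost=18
7. q=(35,27) nearest=4 d=13 new=(30,20) → add node 6 parent=4 cost=30
8. q=(5,38) nearest=5 d=18 new=(5,26) → add node 7 parent=5 cost=24
9. q=(20,12) nearest=3 d=4 new=(20,12) → add node 8 parent=3 cost=22
10. q=(0,7) nearest=0 d=5 new=(0,7) → add node 9 parent=0 cost=5
11. q=(38,15) nearest=6 d=8 new=(36,15) → add node 10 parent=6 cost=36
12. q=(22,5) nearest=3 d=4 new=(22,5) → add node 11 parent=3 cost=22
13. q=(9,18) nearest=5 d=2 new=(9,18) → add node 12 parent=5 cost=20
14. q=(7,20) nearest=12 d=2 new=(7,20) → add node 13 parent=12 cost=22
15. q=(14,34) nearest=7 d=9 new=(11,32) → add node 14 parent=7 cost=30
16. q=(4,16) nearest=13 d=4 new=(4,16) → add node 15 parent=13 cost=26
17. q=(28,34) nearest=6 d=14 new=(28,26) → blocked by [24,32]×[26,32], reject
18. q=(35,0) nearest=11 d=13 new=(28,0) → add node 16 parent=11 cost=28
19. q=(24,33) nearest=6 d=13 new=(24,26) → blocked by [24,32]×[26,32], reject
20. q=(13,2) nearest=3 d=6 new=(13,2) → add node 17 parent=3 cost=24
21. q=(33,34) nearest=6 d=14 new=(33,26) → add node 18 parent=6 cost=36
22. q=(19,34) nearest=14 d=8 new=(17,34) → add node 19 parent=14 cost=36

Node count: 20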